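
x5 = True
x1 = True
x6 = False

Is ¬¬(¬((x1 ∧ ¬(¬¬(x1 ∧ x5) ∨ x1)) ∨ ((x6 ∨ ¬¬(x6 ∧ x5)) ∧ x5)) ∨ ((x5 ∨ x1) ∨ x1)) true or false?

x1 ∧ x5 = True ∧ True = True
¬(x1 ∧ x5) = ¬True = False
¬¬(x1 ∧ x5) = ¬False = True
¬¬(x1 ∧ x5) ∨ x1 = True ∨ True = True
¬(¬¬(x1 ∧ x5) ∨ x1) = ¬True = False
x1 ∧ ¬(¬¬(x1 ∧ x5) ∨ x1) = True ∧ False = False
x6 ∧ x5 = False ∧ True = False
¬(x6 ∧ x5) = ¬False = True
¬¬(x6 ∧ x5) = ¬True = False
x6 ∨ ¬¬(x6 ∧ x5) = False ∨ False = False
(x6 ∨ ¬¬(x6 ∧ x5)) ∧ x5 = False ∧ True = False
(x1 ∧ ¬(¬¬(x1 ∧ x5) ∨ x1)) ∨ ((x6 ∨ ¬¬(x6 ∧ x5)) ∧ x5) = False ∨ False = False
¬((x1 ∧ ¬(¬¬(x1 ∧ x5) ∨ x1)) ∨ ((x6 ∨ ¬¬(x6 ∧ x5)) ∧ x5)) = ¬False = True
x5 ∨ x1 = True ∨ True = True
(x5 ∨ x1) ∨ x1 = True ∨ True = True
¬((x1 ∧ ¬(¬¬(x1 ∧ x5) ∨ x1)) ∨ ((x6 ∨ ¬¬(x6 ∧ x5)) ∧ x5)) ∨ ((x5 ∨ x1) ∨ x1) = True ∨ True = True
¬(¬((x1 ∧ ¬(¬¬(x1 ∧ x5) ∨ x1)) ∨ ((x6 ∨ ¬¬(x6 ∧ x5)) ∧ x5)) ∨ ((x5 ∨ x1) ∨ x1)) = ¬True = False
¬¬(¬((x1 ∧ ¬(¬¬(x1 ∧ x5) ∨ x1)) ∨ ((x6 ∨ ¬¬(x6 ∧ x5)) ∧ x5)) ∨ ((x5 ∨ x1) ∨ x1)) = ¬False = True

True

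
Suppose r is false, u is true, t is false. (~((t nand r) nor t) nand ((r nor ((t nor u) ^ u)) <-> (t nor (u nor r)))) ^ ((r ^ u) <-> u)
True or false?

t nand r = 0 nand 0 = 1
(t nand r) nor t = 1 nor 0 = 0
~((t nand r) nor t) = ~0 = 1
t nor u = 0 nor 1 = 0
(t nor u) ^ u = 0 ^ 1 = 1
r nor ((t nor u) ^ u) = 0 nor 1 = 0
u nor r = 1 nor 0 = 0
t nor (u nor r) = 0 nor 0 = 1
(r nor ((t nor u) ^ u)) <-> (t nor (u nor r)) = 0 <-> 1 = 0
~((t nand r) nor t) nand ((r nor ((t nor u) ^ u)) <-> (t nor (u nor r))) = 1 nand 0 = 1
r ^ u = 0 ^ 1 = 1
(r ^ u) <-> u = 1 <-> 1 = 1
(~((t nand r) nor t) nand ((r nor ((t nor u) ^ u)) <-> (t nor (u nor r)))) ^ ((r ^ u) <-> u) = 1 ^ 1 = 0

0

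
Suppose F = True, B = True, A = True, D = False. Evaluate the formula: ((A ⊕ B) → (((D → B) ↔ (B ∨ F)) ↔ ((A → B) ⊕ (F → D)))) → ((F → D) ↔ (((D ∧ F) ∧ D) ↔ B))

A ⊕ B = True ⊕ True = False
D → B = False → True = True
B ∨ F = True ∨ True = True
(D → B) ↔ (B ∨ F) = True ↔ True = True
A → B = True → True = True
F → D = True → False = False
(A → B) ⊕ (F → D) = True ⊕ False = True
((D → B) ↔ (B ∨ F)) ↔ ((A → B) ⊕ (F → D)) = True ↔ True = True
(A ⊕ B) → (((D → B) ↔ (B ∨ F)) ↔ ((A → B) ⊕ (F → D))) = False → True = True
F → D = True → False = False
D ∧ F = False ∧ True = False
(D ∧ F) ∧ D = False ∧ False = False
((D ∧ F) ∧ D) ↔ B = False ↔ True = False
(F → D) ↔ (((D ∧ F) ∧ D) ↔ B) = False ↔ False = True
((A ⊕ B) → (((D → B) ↔ (B ∨ F)) ↔ ((A → B) ⊕ (F → D)))) → ((F → D) ↔ (((D ∧ F) ∧ D) ↔ B)) = True → True = True

True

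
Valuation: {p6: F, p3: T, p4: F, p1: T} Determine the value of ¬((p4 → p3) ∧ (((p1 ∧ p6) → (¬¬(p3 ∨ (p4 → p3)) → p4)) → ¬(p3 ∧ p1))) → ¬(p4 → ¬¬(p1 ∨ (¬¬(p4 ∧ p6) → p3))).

F

p4 → p3 = F → T = T
p1 ∧ p6 = T ∧ F = F
p4 → p3 = F → T = T
p3 ∨ (p4 → p3) = T ∨ T = T
¬(p3 ∨ (p4 → p3)) = ¬T = F
¬¬(p3 ∨ (p4 → p3)) = ¬F = T
¬¬(p3 ∨ (p4 → p3)) → p4 = T → F = F
(p1 ∧ p6) → (¬¬(p3 ∨ (p4 → p3)) → p4) = F → F = T
p3 ∧ p1 = T ∧ T = T
¬(p3 ∧ p1) = ¬T = F
((p1 ∧ p6) → (¬¬(p3 ∨ (p4 → p3)) → p4)) → ¬(p3 ∧ p1) = T → F = F
(p4 → p3) ∧ (((p1 ∧ p6) → (¬¬(p3 ∨ (p4 → p3)) → p4)) → ¬(p3 ∧ p1)) = T ∧ F = F
¬((p4 → p3) ∧ (((p1 ∧ p6) → (¬¬(p3 ∨ (p4 → p3)) → p4)) → ¬(p3 ∧ p1))) = ¬F = T
p4 ∧ p6 = F ∧ F = F
¬(p4 ∧ p6) = ¬F = T
¬¬(p4 ∧ p6) = ¬T = F
¬¬(p4 ∧ p6) → p3 = F → T = T
p1 ∨ (¬¬(p4 ∧ p6) → p3) = T ∨ T = T
¬(p1 ∨ (¬¬(p4 ∧ p6) → p3)) = ¬T = F
¬¬(p1 ∨ (¬¬(p4 ∧ p6) → p3)) = ¬F = T
p4 → ¬¬(p1 ∨ (¬¬(p4 ∧ p6) → p3)) = F → T = T
¬(p4 → ¬¬(p1 ∨ (¬¬(p4 ∧ p6) → p3))) = ¬T = F
¬((p4 → p3) ∧ (((p1 ∧ p6) → (¬¬(p3 ∨ (p4 → p3)) → p4)) → ¬(p3 ∧ p1))) → ¬(p4 → ¬¬(p1 ∨ (¬¬(p4 ∧ p6) → p3))) = T → F = F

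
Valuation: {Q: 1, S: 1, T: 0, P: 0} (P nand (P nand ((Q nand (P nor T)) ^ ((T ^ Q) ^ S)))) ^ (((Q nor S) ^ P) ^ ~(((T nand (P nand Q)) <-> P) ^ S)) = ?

1

P nor T = 0 nor 0 = 1
Q nand (P nor T) = 1 nand 1 = 0
T ^ Q = 0 ^ 1 = 1
(T ^ Q) ^ S = 1 ^ 1 = 0
(Q nand (P nor T)) ^ ((T ^ Q) ^ S) = 0 ^ 0 = 0
P nand ((Q nand (P nor T)) ^ ((T ^ Q) ^ S)) = 0 nand 0 = 1
P nand (P nand ((Q nand (P nor T)) ^ ((T ^ Q) ^ S))) = 0 nand 1 = 1
Q nor S = 1 nor 1 = 0
(Q nor S) ^ P = 0 ^ 0 = 0
P nand Q = 0 nand 1 = 1
T nand (P nand Q) = 0 nand 1 = 1
(T nand (P nand Q)) <-> P = 1 <-> 0 = 0
((T nand (P nand Q)) <-> P) ^ S = 0 ^ 1 = 1
~(((T nand (P nand Q)) <-> P) ^ S) = ~1 = 0
((Q nor S) ^ P) ^ ~(((T nand (P nand Q)) <-> P) ^ S) = 0 ^ 0 = 0
(P nand (P nand ((Q nand (P nor T)) ^ ((T ^ Q) ^ S)))) ^ (((Q nor S) ^ P) ^ ~(((T nand (P nand Q)) <-> P) ^ S)) = 1 ^ 0 = 1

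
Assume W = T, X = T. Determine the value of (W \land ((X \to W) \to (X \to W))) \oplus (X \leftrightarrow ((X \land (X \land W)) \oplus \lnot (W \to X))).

F

X \to W = T \to T = T
X \to W = T \to T = T
(X \to W) \to (X \to W) = T \to T = T
W \land ((X \to W) \to (X \to W)) = T \land T = T
X \land W = T \land T = T
X \land (X \land W) = T \land T = T
W \to X = T \to T = T
\lnot (W \to X) = \lnot T = F
(X \land (X \land W)) \oplus \lnot (W \to X) = T \oplus F = T
X \leftrightarrow ((X \land (X \land W)) \oplus \lnot (W \to X)) = T \leftrightarrow T = T
(W \land ((X \to W) \to (X \to W))) \oplus (X \leftrightarrow ((X \land (X \land W)) \oplus \lnot (W \to X))) = T \oplus T = F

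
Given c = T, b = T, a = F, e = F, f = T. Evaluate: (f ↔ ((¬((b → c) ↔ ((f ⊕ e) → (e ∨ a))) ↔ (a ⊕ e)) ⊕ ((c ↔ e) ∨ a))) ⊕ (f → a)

F

Substituting c=T, b=T, a=F, e=F, f=T:
b → c = T → T = T
f ⊕ e = T ⊕ F = T
e ∨ a = F ∨ F = F
(f ⊕ e) → (e ∨ a) = T → F = F
(b → c) ↔ ((f ⊕ e) → (e ∨ a)) = T ↔ F = F
¬((b → c) ↔ ((f ⊕ e) → (e ∨ a))) = ¬F = T
a ⊕ e = F ⊕ F = F
¬((b → c) ↔ ((f ⊕ e) → (e ∨ a))) ↔ (a ⊕ e) = T ↔ F = F
c ↔ e = T ↔ F = F
(c ↔ e) ∨ a = F ∨ F = F
(¬((b → c) ↔ ((f ⊕ e) → (e ∨ a))) ↔ (a ⊕ e)) ⊕ ((c ↔ e) ∨ a) = F ⊕ F = F
f ↔ ((¬((b → c) ↔ ((f ⊕ e) → (e ∨ a))) ↔ (a ⊕ e)) ⊕ ((c ↔ e) ∨ a)) = T ↔ F = F
f → a = T → F = F
(f ↔ ((¬((b → c) ↔ ((f ⊕ e) → (e ∨ a))) ↔ (a ⊕ e)) ⊕ ((c ↔ e) ∨ a))) ⊕ (f → a) = F ⊕ F = F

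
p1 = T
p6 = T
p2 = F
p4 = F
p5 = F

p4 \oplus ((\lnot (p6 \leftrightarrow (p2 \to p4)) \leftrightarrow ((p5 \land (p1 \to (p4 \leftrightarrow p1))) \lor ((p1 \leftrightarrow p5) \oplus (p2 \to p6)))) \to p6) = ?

T

p2 \to p4 = F \to F = T
p6 \leftrightarrow (p2 \to p4) = T \leftrightarrow T = T
\lnot (p6 \leftrightarrow (p2 \to p4)) = \lnot T = F
p4 \leftrightarrow p1 = F \leftrightarrow T = F
p1 \to (p4 \leftrightarrow p1) = T \to F = F
p5 \land (p1 \to (p4 \leftrightarrow p1)) = F \land F = F
p1 \leftrightarrow p5 = T \leftrightarrow F = F
p2 \to p6 = F \to T = T
(p1 \leftrightarrow p5) \oplus (p2 \to p6) = F \oplus T = T
(p5 \land (p1 \to (p4 \leftrightarrow p1))) \lor ((p1 \leftrightarrow p5) \oplus (p2 \to p6)) = F \lor T = T
\lnot (p6 \leftrightarrow (p2 \to p4)) \leftrightarrow ((p5 \land (p1 \to (p4 \leftrightarrow p1))) \lor ((p1 \leftrightarrow p5) \oplus (p2 \to p6))) = F \leftrightarrow T = F
(\lnot (p6 \leftrightarrow (p2 \to p4)) \leftrightarrow ((p5 \land (p1 \to (p4 \leftrightarrow p1))) \lor ((p1 \leftrightarrow p5) \oplus (p2 \to p6)))) \to p6 = F \to T = T
p4 \oplus ((\lnot (p6 \leftrightarrow (p2 \to p4)) \leftrightarrow ((p5 \land (p1 \to (p4 \leftrightarrow p1))) \lor ((p1 \leftrightarrow p5) \oplus (p2 \to p6)))) \to p6) = F \oplus T = T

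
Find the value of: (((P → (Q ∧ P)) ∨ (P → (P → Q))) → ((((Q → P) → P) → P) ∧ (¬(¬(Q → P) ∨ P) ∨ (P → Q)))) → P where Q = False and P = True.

True

Q ∧ P = False ∧ True = False
P → (Q ∧ P) = True → False = False
P → Q = True → False = False
P → (P → Q) = True → False = False
(P → (Q ∧ P)) ∨ (P → (P → Q)) = False ∨ False = False
Q → P = False → True = True
(Q → P) → P = True → True = True
((Q → P) → P) → P = True → True = True
Q → P = False → True = True
¬(Q → P) = ¬True = False
¬(Q → P) ∨ P = False ∨ True = True
¬(¬(Q → P) ∨ P) = ¬True = False
P → Q = True → False = False
¬(¬(Q → P) ∨ P) ∨ (P → Q) = False ∨ False = False
(((Q → P) → P) → P) ∧ (¬(¬(Q → P) ∨ P) ∨ (P → Q)) = True ∧ False = False
((P → (Q ∧ P)) ∨ (P → (P → Q))) → ((((Q → P) → P) → P) ∧ (¬(¬(Q → P) ∨ P) ∨ (P → Q))) = False → False = True
(((P → (Q ∧ P)) ∨ (P → (P → Q))) → ((((Q → P) → P) → P) ∧ (¬(¬(Q → P) ∨ P) ∨ (P → Q)))) → P = True → True = True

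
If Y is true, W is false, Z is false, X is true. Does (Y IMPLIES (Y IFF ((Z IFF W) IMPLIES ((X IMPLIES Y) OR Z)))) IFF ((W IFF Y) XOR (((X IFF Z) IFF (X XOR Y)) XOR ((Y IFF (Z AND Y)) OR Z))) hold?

true

Z IFF W = false IFF false = true
X IMPLIES Y = true IMPLIES true = true
(X IMPLIES Y) OR Z = true OR false = true
(Z IFF W) IMPLIES ((X IMPLIES Y) OR Z) = true IMPLIES true = true
Y IFF ((Z IFF W) IMPLIES ((X IMPLIES Y) OR Z)) = true IFF true = true
Y IMPLIES (Y IFF ((Z IFF W) IMPLIES ((X IMPLIES Y) OR Z))) = true IMPLIES true = true
W IFF Y = false IFF true = false
X IFF Z = true IFF false = false
X XOR Y = true XOR true = false
(X IFF Z) IFF (X XOR Y) = false IFF false = true
Z AND Y = false AND true = false
Y IFF (Z AND Y) = true IFF false = false
(Y IFF (Z AND Y)) OR Z = false OR false = false
((X IFF Z) IFF (X XOR Y)) XOR ((Y IFF (Z AND Y)) OR Z) = true XOR false = true
(W IFF Y) XOR (((X IFF Z) IFF (X XOR Y)) XOR ((Y IFF (Z AND Y)) OR Z)) = false XOR true = true
(Y IMPLIES (Y IFF ((Z IFF W) IMPLIES ((X IMPLIES Y) OR Z)))) IFF ((W IFF Y) XOR (((X IFF Z) IFF (X XOR Y)) XOR ((Y IFF (Z AND Y)) OR Z))) = true IFF true = true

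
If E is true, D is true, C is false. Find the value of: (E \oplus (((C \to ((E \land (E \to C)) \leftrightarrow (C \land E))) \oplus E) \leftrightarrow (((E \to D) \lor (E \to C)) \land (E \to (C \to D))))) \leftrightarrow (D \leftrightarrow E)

\text{True}

E \to C = \text{True} \to \text{False} = \text{False}
E \land (E \to C) = \text{True} \land \text{False} = \text{False}
C \land E = \text{False} \land \text{True} = \text{False}
(E \land (E \to C)) \leftrightarrow (C \land E) = \text{False} \leftrightarrow \text{False} = \text{True}
C \to ((E \land (E \to C)) \leftrightarrow (C \land E)) = \text{False} \to \text{True} = \text{True}
(C \to ((E \land (E \to C)) \leftrightarrow (C \land E))) \oplus E = \text{True} \oplus \text{True} = \text{False}
E \to D = \text{True} \to \text{True} = \text{True}
E \to C = \text{True} \to \text{False} = \text{False}
(E \to D) \lor (E \to C) = \text{True} \lor \text{False} = \text{True}
C \to D = \text{False} \to \text{True} = \text{True}
E \to (C \to D) = \text{True} \to \text{True} = \text{True}
((E \to D) \lor (E \to C)) \land (E \to (C \to D)) = \text{True} \land \text{True} = \text{True}
((C \to ((E \land (E \to C)) \leftrightarrow (C \land E))) \oplus E) \leftrightarrow (((E \to D) \lor (E \to C)) \land (E \to (C \to D))) = \text{False} \leftrightarrow \text{True} = \text{False}
E \oplus (((C \to ((E \land (E \to C)) \leftrightarrow (C \land E))) \oplus E) \leftrightarrow (((E \to D) \lor (E \to C)) \land (E \to (C \to D)))) = \text{True} \oplus \text{False} = \text{True}
D \leftrightarrow E = \text{True} \leftrightarrow \text{True} = \text{True}
(E \oplus (((C \to ((E \land (E \to C)) \leftrightarrow (C \land E))) \oplus E) \leftrightarrow (((E \to D) \lor (E \to C)) \land (E \to (C \to D))))) \leftrightarrow (D \leftrightarrow E) = \text{True} \leftrightarrow \text{True} = \text{True}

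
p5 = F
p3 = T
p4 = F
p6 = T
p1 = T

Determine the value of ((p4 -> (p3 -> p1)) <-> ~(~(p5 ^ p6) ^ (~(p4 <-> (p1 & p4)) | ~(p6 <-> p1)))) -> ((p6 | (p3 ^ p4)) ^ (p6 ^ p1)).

Substituting p5=F, p3=T, p4=F, p6=T, p1=T:
p3 -> p1 = T -> T = T
p4 -> (p3 -> p1) = F -> T = T
p5 ^ p6 = F ^ T = T
~(p5 ^ p6) = ~T = F
p1 & p4 = T & F = F
p4 <-> (p1 & p4) = F <-> F = T
~(p4 <-> (p1 & p4)) = ~T = F
p6 <-> p1 = T <-> T = T
~(p6 <-> p1) = ~T = F
~(p4 <-> (p1 & p4)) | ~(p6 <-> p1) = F | F = F
~(p5 ^ p6) ^ (~(p4 <-> (p1 & p4)) | ~(p6 <-> p1)) = F ^ F = F
~(~(p5 ^ p6) ^ (~(p4 <-> (p1 & p4)) | ~(p6 <-> p1))) = ~F = T
(p4 -> (p3 -> p1)) <-> ~(~(p5 ^ p6) ^ (~(p4 <-> (p1 & p4)) | ~(p6 <-> p1))) = T <-> T = T
p3 ^ p4 = T ^ F = T
p6 | (p3 ^ p4) = T | T = T
p6 ^ p1 = T ^ T = F
(p6 | (p3 ^ p4)) ^ (p6 ^ p1) = T ^ F = T
((p4 -> (p3 -> p1)) <-> ~(~(p5 ^ p6) ^ (~(p4 <-> (p1 & p4)) | ~(p6 <-> p1)))) -> ((p6 | (p3 ^ p4)) ^ (p6 ^ p1)) = T -> T = T

T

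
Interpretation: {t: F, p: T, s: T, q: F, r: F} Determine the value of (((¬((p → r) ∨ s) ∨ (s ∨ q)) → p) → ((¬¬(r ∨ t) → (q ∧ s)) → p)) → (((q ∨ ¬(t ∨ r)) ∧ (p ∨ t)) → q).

F

p → r = T → F = F
(p → r) ∨ s = F ∨ T = T
¬((p → r) ∨ s) = ¬T = F
s ∨ q = T ∨ F = T
¬((p → r) ∨ s) ∨ (s ∨ q) = F ∨ T = T
(¬((p → r) ∨ s) ∨ (s ∨ q)) → p = T → T = T
r ∨ t = F ∨ F = F
¬(r ∨ t) = ¬F = T
¬¬(r ∨ t) = ¬T = F
q ∧ s = F ∧ T = F
¬¬(r ∨ t) → (q ∧ s) = F → F = T
(¬¬(r ∨ t) → (q ∧ s)) → p = T → T = T
((¬((p → r) ∨ s) ∨ (s ∨ q)) → p) → ((¬¬(r ∨ t) → (q ∧ s)) → p) = T → T = T
t ∨ r = F ∨ F = F
¬(t ∨ r) = ¬F = T
q ∨ ¬(t ∨ r) = F ∨ T = T
p ∨ t = T ∨ F = T
(q ∨ ¬(t ∨ r)) ∧ (p ∨ t) = T ∧ T = T
((q ∨ ¬(t ∨ r)) ∧ (p ∨ t)) → q = T → F = F
(((¬((p → r) ∨ s) ∨ (s ∨ q)) → p) → ((¬¬(r ∨ t) → (q ∧ s)) → p)) → (((q ∨ ¬(t ∨ r)) ∧ (p ∨ t)) → q) = T → F = F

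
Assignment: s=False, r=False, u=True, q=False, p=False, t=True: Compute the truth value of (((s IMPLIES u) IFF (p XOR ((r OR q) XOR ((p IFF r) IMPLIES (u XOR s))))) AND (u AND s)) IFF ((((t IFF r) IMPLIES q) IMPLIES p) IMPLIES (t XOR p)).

s IMPLIES u = False IMPLIES True = True
r OR q = False OR False = False
p IFF r = False IFF False = True
u XOR s = True XOR False = True
(p IFF r) IMPLIES (u XOR s) = True IMPLIES True = True
(r OR q) XOR ((p IFF r) IMPLIES (u XOR s)) = False XOR True = True
p XOR ((r OR q) XOR ((p IFF r) IMPLIES (u XOR s))) = False XOR True = True
(s IMPLIES u) IFF (p XOR ((r OR q) XOR ((p IFF r) IMPLIES (u XOR s)))) = True IFF True = True
u AND s = True AND False = False
((s IMPLIES u) IFF (p XOR ((r OR q) XOR ((p IFF r) IMPLIES (u XOR s))))) AND (u AND s) = True AND False = False
t IFF r = True IFF False = False
(t IFF r) IMPLIES q = False IMPLIES False = True
((t IFF r) IMPLIES q) IMPLIES p = True IMPLIES False = False
t XOR p = True XOR False = True
(((t IFF r) IMPLIES q) IMPLIES p) IMPLIES (t XOR p) = False IMPLIES True = True
(((s IMPLIES u) IFF (p XOR ((r OR q) XOR ((p IFF r) IMPLIES (u XOR s))))) AND (u AND s)) IFF ((((t IFF r) IMPLIES q) IMPLIES p) IMPLIES (t XOR p)) = False IFF True = False

False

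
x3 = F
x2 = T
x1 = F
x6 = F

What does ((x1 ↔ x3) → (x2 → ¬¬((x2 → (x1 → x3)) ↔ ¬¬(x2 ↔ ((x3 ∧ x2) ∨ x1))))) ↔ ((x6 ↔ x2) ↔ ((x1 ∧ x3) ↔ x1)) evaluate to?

T

x1 ↔ x3 = F ↔ F = T
x1 → x3 = F → F = T
x2 → (x1 → x3) = T → T = T
x3 ∧ x2 = F ∧ T = F
(x3 ∧ x2) ∨ x1 = F ∨ F = F
x2 ↔ ((x3 ∧ x2) ∨ x1) = T ↔ F = F
¬(x2 ↔ ((x3 ∧ x2) ∨ x1)) = ¬F = T
¬¬(x2 ↔ ((x3 ∧ x2) ∨ x1)) = ¬T = F
(x2 → (x1 → x3)) ↔ ¬¬(x2 ↔ ((x3 ∧ x2) ∨ x1)) = T ↔ F = F
¬((x2 → (x1 → x3)) ↔ ¬¬(x2 ↔ ((x3 ∧ x2) ∨ x1))) = ¬F = T
¬¬((x2 → (x1 → x3)) ↔ ¬¬(x2 ↔ ((x3 ∧ x2) ∨ x1))) = ¬T = F
x2 → ¬¬((x2 → (x1 → x3)) ↔ ¬¬(x2 ↔ ((x3 ∧ x2) ∨ x1))) = T → F = F
(x1 ↔ x3) → (x2 → ¬¬((x2 → (x1 → x3)) ↔ ¬¬(x2 ↔ ((x3 ∧ x2) ∨ x1)))) = T → F = F
x6 ↔ x2 = F ↔ T = F
x1 ∧ x3 = F ∧ F = F
(x1 ∧ x3) ↔ x1 = F ↔ F = T
(x6 ↔ x2) ↔ ((x1 ∧ x3) ↔ x1) = F ↔ T = F
((x1 ↔ x3) → (x2 → ¬¬((x2 → (x1 → x3)) ↔ ¬¬(x2 ↔ ((x3 ∧ x2) ∨ x1))))) ↔ ((x6 ↔ x2) ↔ ((x1 ∧ x3) ↔ x1)) = F ↔ F = T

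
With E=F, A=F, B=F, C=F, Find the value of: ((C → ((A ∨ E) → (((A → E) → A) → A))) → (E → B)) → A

A ∨ E = F ∨ F = F
A → E = F → F = T
(A → E) → A = T → F = F
((A → E) → A) → A = F → F = T
(A ∨ E) → (((A → E) → A) → A) = F → T = T
C → ((A ∨ E) → (((A → E) → A) → A)) = F → T = T
E → B = F → F = T
(C → ((A ∨ E) → (((A → E) → A) → A))) → (E → B) = T → T = T
((C → ((A ∨ E) → (((A → E) → A) → A))) → (E → B)) → A = T → F = F

F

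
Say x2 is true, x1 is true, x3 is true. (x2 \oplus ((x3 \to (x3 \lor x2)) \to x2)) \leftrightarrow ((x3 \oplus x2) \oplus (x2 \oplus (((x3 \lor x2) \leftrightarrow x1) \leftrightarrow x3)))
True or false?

x3 \lor x2 = T \lor T = T
x3 \to (x3 \lor x2) = T \to T = T
(x3 \to (x3 \lor x2)) \to x2 = T \to T = T
x2 \oplus ((x3 \to (x3 \lor x2)) \to x2) = T \oplus T = F
x3 \oplus x2 = T \oplus T = F
x3 \lor x2 = T \lor T = T
(x3 \lor x2) \leftrightarrow x1 = T \leftrightarrow T = T
((x3 \lor x2) \leftrightarrow x1) \leftrightarrow x3 = T \leftrightarrow T = T
x2 \oplus (((x3 \lor x2) \leftrightarrow x1) \leftrightarrow x3) = T \oplus T = F
(x3 \oplus x2) \oplus (x2 \oplus (((x3 \lor x2) \leftrightarrow x1) \leftrightarrow x3)) = F \oplus F = F
(x2 \oplus ((x3 \to (x3 \lor x2)) \to x2)) \leftrightarrow ((x3 \oplus x2) \oplus (x2 \oplus (((x3 \lor x2) \leftrightarrow x1) \leftrightarrow x3))) = F \leftrightarrow F = T

T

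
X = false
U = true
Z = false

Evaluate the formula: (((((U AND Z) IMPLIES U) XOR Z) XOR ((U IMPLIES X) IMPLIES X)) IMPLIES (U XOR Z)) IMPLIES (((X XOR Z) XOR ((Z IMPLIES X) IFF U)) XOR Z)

true

U AND Z = true AND false = false
(U AND Z) IMPLIES U = false IMPLIES true = true
((U AND Z) IMPLIES U) XOR Z = true XOR false = true
U IMPLIES X = true IMPLIES false = false
(U IMPLIES X) IMPLIES X = false IMPLIES false = true
(((U AND Z) IMPLIES U) XOR Z) XOR ((U IMPLIES X) IMPLIES X) = true XOR true = false
U XOR Z = true XOR false = true
((((U AND Z) IMPLIES U) XOR Z) XOR ((U IMPLIES X) IMPLIES X)) IMPLIES (U XOR Z) = false IMPLIES true = true
X XOR Z = false XOR false = false
Z IMPLIES X = false IMPLIES false = true
(Z IMPLIES X) IFF U = true IFF true = true
(X XOR Z) XOR ((Z IMPLIES X) IFF U) = false XOR true = true
((X XOR Z) XOR ((Z IMPLIES X) IFF U)) XOR Z = true XOR false = true
(((((U AND Z) IMPLIES U) XOR Z) XOR ((U IMPLIES X) IMPLIES X)) IMPLIES (U XOR Z)) IMPLIES (((X XOR Z) XOR ((Z IMPLIES X) IFF U)) XOR Z) = true IMPLIES true = true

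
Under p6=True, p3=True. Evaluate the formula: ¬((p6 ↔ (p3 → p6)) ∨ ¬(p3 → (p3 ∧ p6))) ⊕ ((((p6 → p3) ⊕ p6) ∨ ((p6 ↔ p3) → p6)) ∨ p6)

p3 → p6 = True → True = True
p6 ↔ (p3 → p6) = True ↔ True = True
p3 ∧ p6 = True ∧ True = True
p3 → (p3 ∧ p6) = True → True = True
¬(p3 → (p3 ∧ p6)) = ¬True = False
(p6 ↔ (p3 → p6)) ∨ ¬(p3 → (p3 ∧ p6)) = True ∨ False = True
¬((p6 ↔ (p3 → p6)) ∨ ¬(p3 → (p3 ∧ p6))) = ¬True = False
p6 → p3 = True → True = True
(p6 → p3) ⊕ p6 = True ⊕ True = False
p6 ↔ p3 = True ↔ True = True
(p6 ↔ p3) → p6 = True → True = True
((p6 → p3) ⊕ p6) ∨ ((p6 ↔ p3) → p6) = False ∨ True = True
(((p6 → p3) ⊕ p6) ∨ ((p6 ↔ p3) → p6)) ∨ p6 = True ∨ True = True
¬((p6 ↔ (p3 → p6)) ∨ ¬(p3 → (p3 ∧ p6))) ⊕ ((((p6 → p3) ⊕ p6) ∨ ((p6 ↔ p3) → p6)) ∨ p6) = False ⊕ True = True

True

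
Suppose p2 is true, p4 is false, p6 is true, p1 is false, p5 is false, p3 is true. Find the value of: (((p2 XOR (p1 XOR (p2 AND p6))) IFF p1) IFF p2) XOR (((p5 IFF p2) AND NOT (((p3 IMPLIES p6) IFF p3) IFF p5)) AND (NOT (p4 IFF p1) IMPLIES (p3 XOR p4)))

Substituting p2=true, p4=false, p6=true, p1=false, p5=false, p3=true:
p2 AND p6 = true AND true = true
p1 XOR (p2 AND p6) = false XOR true = true
p2 XOR (p1 XOR (p2 AND p6)) = true XOR true = false
(p2 XOR (p1 XOR (p2 AND p6))) IFF p1 = false IFF false = true
((p2 XOR (p1 XOR (p2 AND p6))) IFF p1) IFF p2 = true IFF true = true
p5 IFF p2 = false IFF true = false
p3 IMPLIES p6 = true IMPLIES true = true
(p3 IMPLIES p6) IFF p3 = true IFF true = true
((p3 IMPLIES p6) IFF p3) IFF p5 = true IFF false = false
NOT (((p3 IMPLIES p6) IFF p3) IFF p5) = NOT false = true
(p5 IFF p2) AND NOT (((p3 IMPLIES p6) IFF p3) IFF p5) = false AND true = false
p4 IFF p1 = false IFF false = true
NOT (p4 IFF p1) = NOT true = false
p3 XOR p4 = true XOR false = true
NOT (p4 IFF p1) IMPLIES (p3 XOR p4) = false IMPLIES true = true
((p5 IFF p2) AND NOT (((p3 IMPLIES p6) IFF p3) IFF p5)) AND (NOT (p4 IFF p1) IMPLIES (p3 XOR p4)) = false AND true = false
(((p2 XOR (p1 XOR (p2 AND p6))) IFF p1) IFF p2) XOR (((p5 IFF p2) AND NOT (((p3 IMPLIES p6) IFF p3) IFF p5)) AND (NOT (p4 IFF p1) IMPLIES (p3 XOR p4))) = true XOR false = true

true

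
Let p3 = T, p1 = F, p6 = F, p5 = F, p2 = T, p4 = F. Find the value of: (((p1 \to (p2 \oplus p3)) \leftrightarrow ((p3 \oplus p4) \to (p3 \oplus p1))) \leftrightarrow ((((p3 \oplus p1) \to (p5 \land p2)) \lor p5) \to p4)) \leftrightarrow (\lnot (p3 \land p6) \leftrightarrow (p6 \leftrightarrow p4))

T

p2 \oplus p3 = T \oplus T = F
p1 \to (p2 \oplus p3) = F \to F = T
p3 \oplus p4 = T \oplus F = T
p3 \oplus p1 = T \oplus F = T
(p3 \oplus p4) \to (p3 \oplus p1) = T \to T = T
(p1 \to (p2 \oplus p3)) \leftrightarrow ((p3 \oplus p4) \to (p3 \oplus p1)) = T \leftrightarrow T = T
p3 \oplus p1 = T \oplus F = T
p5 \land p2 = F \land T = F
(p3 \oplus p1) \to (p5 \land p2) = T \to F = F
((p3 \oplus p1) \to (p5 \land p2)) \lor p5 = F \lor F = F
(((p3 \oplus p1) \to (p5 \land p2)) \lor p5) \to p4 = F \to F = T
((p1 \to (p2 \oplus p3)) \leftrightarrow ((p3 \oplus p4) \to (p3 \oplus p1))) \leftrightarrow ((((p3 \oplus p1) \to (p5 \land p2)) \lor p5) \to p4) = T \leftrightarrow T = T
p3 \land p6 = T \land F = F
\lnot (p3 \land p6) = \lnot F = T
p6 \leftrightarrow p4 = F \leftrightarrow F = T
\lnot (p3 \land p6) \leftrightarrow (p6 \leftrightarrow p4) = T \leftrightarrow T = T
(((p1 \to (p2 \oplus p3)) \leftrightarrow ((p3 \oplus p4) \to (p3 \oplus p1))) \leftrightarrow ((((p3 \oplus p1) \to (p5 \land p2)) \lor p5) \to p4)) \leftrightarrow (\lnot (p3 \land p6) \leftrightarrow (p6 \leftrightarrow p4)) = T \leftrightarrow T = T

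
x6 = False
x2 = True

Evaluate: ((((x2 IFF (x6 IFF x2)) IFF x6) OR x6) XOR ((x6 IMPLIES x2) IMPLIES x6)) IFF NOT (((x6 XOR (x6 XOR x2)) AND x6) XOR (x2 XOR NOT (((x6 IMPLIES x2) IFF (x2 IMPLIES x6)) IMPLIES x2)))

x6 IFF x2 = False IFF True = False
x2 IFF (x6 IFF x2) = True IFF False = False
(x2 IFF (x6 IFF x2)) IFF x6 = False IFF False = True
((x2 IFF (x6 IFF x2)) IFF x6) OR x6 = True OR False = True
x6 IMPLIES x2 = False IMPLIES True = True
(x6 IMPLIES x2) IMPLIES x6 = True IMPLIES False = False
(((x2 IFF (x6 IFF x2)) IFF x6) OR x6) XOR ((x6 IMPLIES x2) IMPLIES x6) = True XOR False = True
x6 XOR x2 = False XOR True = True
x6 XOR (x6 XOR x2) = False XOR True = True
(x6 XOR (x6 XOR x2)) AND x6 = True AND False = False
x6 IMPLIES x2 = False IMPLIES True = True
x2 IMPLIES x6 = True IMPLIES False = False
(x6 IMPLIES x2) IFF (x2 IMPLIES x6) = True IFF False = False
((x6 IMPLIES x2) IFF (x2 IMPLIES x6)) IMPLIES x2 = False IMPLIES True = True
NOT (((x6 IMPLIES x2) IFF (x2 IMPLIES x6)) IMPLIES x2) = NOT True = False
x2 XOR NOT (((x6 IMPLIES x2) IFF (x2 IMPLIES x6)) IMPLIES x2) = True XOR False = True
((x6 XOR (x6 XOR x2)) AND x6) XOR (x2 XOR NOT (((x6 IMPLIES x2) IFF (x2 IMPLIES x6)) IMPLIES x2)) = False XOR True = True
NOT (((x6 XOR (x6 XOR x2)) AND x6) XOR (x2 XOR NOT (((x6 IMPLIES x2) IFF (x2 IMPLIES x6)) IMPLIES x2))) = NOT True = False
((((x2 IFF (x6 IFF x2)) IFF x6) OR x6) XOR ((x6 IMPLIES x2) IMPLIES x6)) IFF NOT (((x6 XOR (x6 XOR x2)) AND x6) XOR (x2 XOR NOT (((x6 IMPLIES x2) IFF (x2 IMPLIES x6)) IMPLIES x2))) = True IFF False = False

False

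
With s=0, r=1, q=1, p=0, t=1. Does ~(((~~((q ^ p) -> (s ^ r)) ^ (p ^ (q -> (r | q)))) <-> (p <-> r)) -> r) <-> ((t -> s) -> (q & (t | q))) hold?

Substituting s=0, r=1, q=1, p=0, t=1:
q ^ p = 1 ^ 0 = 1
s ^ r = 0 ^ 1 = 1
(q ^ p) -> (s ^ r) = 1 -> 1 = 1
~((q ^ p) -> (s ^ r)) = ~1 = 0
~~((q ^ p) -> (s ^ r)) = ~0 = 1
r | q = 1 | 1 = 1
q -> (r | q) = 1 -> 1 = 1
p ^ (q -> (r | q)) = 0 ^ 1 = 1
~~((q ^ p) -> (s ^ r)) ^ (p ^ (q -> (r | q))) = 1 ^ 1 = 0
p <-> r = 0 <-> 1 = 0
(~~((q ^ p) -> (s ^ r)) ^ (p ^ (q -> (r | q)))) <-> (p <-> r) = 0 <-> 0 = 1
((~~((q ^ p) -> (s ^ r)) ^ (p ^ (q -> (r | q)))) <-> (p <-> r)) -> r = 1 -> 1 = 1
~(((~~((q ^ p) -> (s ^ r)) ^ (p ^ (q -> (r | q)))) <-> (p <-> r)) -> r) = ~1 = 0
t -> s = 1 -> 0 = 0
t | q = 1 | 1 = 1
q & (t | q) = 1 & 1 = 1
(t -> s) -> (q & (t | q)) = 0 -> 1 = 1
~(((~~((q ^ p) -> (s ^ r)) ^ (p ^ (q -> (r | q)))) <-> (p <-> r)) -> r) <-> ((t -> s) -> (q & (t | q))) = 0 <-> 1 = 0

0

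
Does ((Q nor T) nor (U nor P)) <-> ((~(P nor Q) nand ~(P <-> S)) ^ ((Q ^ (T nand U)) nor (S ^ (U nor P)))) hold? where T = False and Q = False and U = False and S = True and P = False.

Q nor T = False nor False = True
U nor P = False nor False = True
(Q nor T) nor (U nor P) = True nor True = False
P nor Q = False nor False = True
~(P nor Q) = ~True = False
P <-> S = False <-> True = False
~(P <-> S) = ~False = True
~(P nor Q) nand ~(P <-> S) = False nand True = True
T nand U = False nand False = True
Q ^ (T nand U) = False ^ True = True
U nor P = False nor False = True
S ^ (U nor P) = True ^ True = False
(Q ^ (T nand U)) nor (S ^ (U nor P)) = True nor False = False
(~(P nor Q) nand ~(P <-> S)) ^ ((Q ^ (T nand U)) nor (S ^ (U nor P))) = True ^ False = True
((Q nor T) nor (U nor P)) <-> ((~(P nor Q) nand ~(P <-> S)) ^ ((Q ^ (T nand U)) nor (S ^ (U nor P)))) = False <-> True = False

False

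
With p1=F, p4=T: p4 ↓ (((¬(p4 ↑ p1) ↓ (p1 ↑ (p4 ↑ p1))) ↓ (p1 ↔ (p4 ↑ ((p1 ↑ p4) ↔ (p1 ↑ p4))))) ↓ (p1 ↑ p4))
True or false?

p4 ↑ p1 = T ↑ F = T
¬(p4 ↑ p1) = ¬T = F
p4 ↑ p1 = T ↑ F = T
p1 ↑ (p4 ↑ p1) = F ↑ T = T
¬(p4 ↑ p1) ↓ (p1 ↑ (p4 ↑ p1)) = F ↓ T = F
p1 ↑ p4 = F ↑ T = T
p1 ↑ p4 = F ↑ T = T
(p1 ↑ p4) ↔ (p1 ↑ p4) = T ↔ T = T
p4 ↑ ((p1 ↑ p4) ↔ (p1 ↑ p4)) = T ↑ T = F
p1 ↔ (p4 ↑ ((p1 ↑ p4) ↔ (p1 ↑ p4))) = F ↔ F = T
(¬(p4 ↑ p1) ↓ (p1 ↑ (p4 ↑ p1))) ↓ (p1 ↔ (p4 ↑ ((p1 ↑ p4) ↔ (p1 ↑ p4)))) = F ↓ T = F
p1 ↑ p4 = F ↑ T = T
((¬(p4 ↑ p1) ↓ (p1 ↑ (p4 ↑ p1))) ↓ (p1 ↔ (p4 ↑ ((p1 ↑ p4) ↔ (p1 ↑ p4))))) ↓ (p1 ↑ p4) = F ↓ T = F
p4 ↓ (((¬(p4 ↑ p1) ↓ (p1 ↑ (p4 ↑ p1))) ↓ (p1 ↔ (p4 ↑ ((p1 ↑ p4) ↔ (p1 ↑ p4))))) ↓ (p1 ↑ p4)) = T ↓ F = F

F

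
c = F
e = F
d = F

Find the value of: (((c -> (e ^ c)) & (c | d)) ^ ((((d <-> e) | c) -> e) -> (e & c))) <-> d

Substituting c=F, e=F, d=F:
e ^ c = F ^ F = F
c -> (e ^ c) = F -> F = T
c | d = F | F = F
(c -> (e ^ c)) & (c | d) = T & F = F
d <-> e = F <-> F = T
(d <-> e) | c = T | F = T
((d <-> e) | c) -> e = T -> F = F
e & c = F & F = F
(((d <-> e) | c) -> e) -> (e & c) = F -> F = T
((c -> (e ^ c)) & (c | d)) ^ ((((d <-> e) | c) -> e) -> (e & c)) = F ^ T = T
(((c -> (e ^ c)) & (c | d)) ^ ((((d <-> e) | c) -> e) -> (e & c))) <-> d = T <-> F = F

F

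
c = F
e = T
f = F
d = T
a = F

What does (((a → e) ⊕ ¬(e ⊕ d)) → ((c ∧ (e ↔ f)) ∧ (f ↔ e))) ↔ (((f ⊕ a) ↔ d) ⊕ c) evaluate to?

a → e = F → T = T
e ⊕ d = T ⊕ T = F
¬(e ⊕ d) = ¬F = T
(a → e) ⊕ ¬(e ⊕ d) = T ⊕ T = F
e ↔ f = T ↔ F = F
c ∧ (e ↔ f) = F ∧ F = F
f ↔ e = F ↔ T = F
(c ∧ (e ↔ f)) ∧ (f ↔ e) = F ∧ F = F
((a → e) ⊕ ¬(e ⊕ d)) → ((c ∧ (e ↔ f)) ∧ (f ↔ e)) = F → F = T
f ⊕ a = F ⊕ F = F
(f ⊕ a) ↔ d = F ↔ T = F
((f ⊕ a) ↔ d) ⊕ c = F ⊕ F = F
(((a → e) ⊕ ¬(e ⊕ d)) → ((c ∧ (e ↔ f)) ∧ (f ↔ e))) ↔ (((f ⊕ a) ↔ d) ⊕ c) = T ↔ F = F

F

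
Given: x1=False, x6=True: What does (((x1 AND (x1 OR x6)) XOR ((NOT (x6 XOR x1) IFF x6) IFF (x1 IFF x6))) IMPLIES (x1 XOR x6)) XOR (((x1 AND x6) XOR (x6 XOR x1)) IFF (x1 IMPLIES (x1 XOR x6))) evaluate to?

Substituting x1=False, x6=True:
x1 OR x6 = False OR True = True
x1 AND (x1 OR x6) = False AND True = False
x6 XOR x1 = True XOR False = True
NOT (x6 XOR x1) = NOT True = False
NOT (x6 XOR x1) IFF x6 = False IFF True = False
x1 IFF x6 = False IFF True = False
(NOT (x6 XOR x1) IFF x6) IFF (x1 IFF x6) = False IFF False = True
(x1 AND (x1 OR x6)) XOR ((NOT (x6 XOR x1) IFF x6) IFF (x1 IFF x6)) = False XOR True = True
x1 XOR x6 = False XOR True = True
((x1 AND (x1 OR x6)) XOR ((NOT (x6 XOR x1) IFF x6) IFF (x1 IFF x6))) IMPLIES (x1 XOR x6) = True IMPLIES True = True
x1 AND x6 = False AND True = False
x6 XOR x1 = True XOR False = True
(x1 AND x6) XOR (x6 XOR x1) = False XOR True = True
x1 XOR x6 = False XOR True = True
x1 IMPLIES (x1 XOR x6) = False IMPLIES True = True
((x1 AND x6) XOR (x6 XOR x1)) IFF (x1 IMPLIES (x1 XOR x6)) = True IFF True = True
(((x1 AND (x1 OR x6)) XOR ((NOT (x6 XOR x1) IFF x6) IFF (x1 IFF x6))) IMPLIES (x1 XOR x6)) XOR (((x1 AND x6) XOR (x6 XOR x1)) IFF (x1 IMPLIES (x1 XOR x6))) = True XOR True = False

False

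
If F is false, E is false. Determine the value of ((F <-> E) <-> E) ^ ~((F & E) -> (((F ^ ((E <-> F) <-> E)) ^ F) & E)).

F <-> E = False <-> False = True
(F <-> E) <-> E = True <-> False = False
F & E = False & False = False
E <-> F = False <-> False = True
(E <-> F) <-> E = True <-> False = False
F ^ ((E <-> F) <-> E) = False ^ False = False
(F ^ ((E <-> F) <-> E)) ^ F = False ^ False = False
((F ^ ((E <-> F) <-> E)) ^ F) & E = False & False = False
(F & E) -> (((F ^ ((E <-> F) <-> E)) ^ F) & E) = False -> False = True
~((F & E) -> (((F ^ ((E <-> F) <-> E)) ^ F) & E)) = ~True = False
((F <-> E) <-> E) ^ ~((F & E) -> (((F ^ ((E <-> F) <-> E)) ^ F) & E)) = False ^ False = False

False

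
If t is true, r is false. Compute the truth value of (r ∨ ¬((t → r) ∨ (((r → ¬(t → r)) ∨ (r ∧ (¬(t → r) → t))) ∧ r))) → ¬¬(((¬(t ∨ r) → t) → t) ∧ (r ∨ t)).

Substituting t=T, r=F:
t → r = T → F = F
t → r = T → F = F
¬(t → r) = ¬F = T
r → ¬(t → r) = F → T = T
t → r = T → F = F
¬(t → r) = ¬F = T
¬(t → r) → t = T → T = T
r ∧ (¬(t → r) → t) = F ∧ T = F
(r → ¬(t → r)) ∨ (r ∧ (¬(t → r) → t)) = T ∨ F = T
((r → ¬(t → r)) ∨ (r ∧ (¬(t → r) → t))) ∧ r = T ∧ F = F
(t → r) ∨ (((r → ¬(t → r)) ∨ (r ∧ (¬(t → r) → t))) ∧ r) = F ∨ F = F
¬((t → r) ∨ (((r → ¬(t → r)) ∨ (r ∧ (¬(t → r) → t))) ∧ r)) = ¬F = T
r ∨ ¬((t → r) ∨ (((r → ¬(t → r)) ∨ (r ∧ (¬(t → r) → t))) ∧ r)) = F ∨ T = T
t ∨ r = T ∨ F = T
¬(t ∨ r) = ¬T = F
¬(t ∨ r) → t = F → T = T
(¬(t ∨ r) → t) → t = T → T = T
r ∨ t = F ∨ T = T
((¬(t ∨ r) → t) → t) ∧ (r ∨ t) = T ∧ T = T
¬(((¬(t ∨ r) → t) → t) ∧ (r ∨ t)) = ¬T = F
¬¬(((¬(t ∨ r) → t) → t) ∧ (r ∨ t)) = ¬F = T
(r ∨ ¬((t → r) ∨ (((r → ¬(t → r)) ∨ (r ∧ (¬(t → r) → t))) ∧ r))) → ¬¬(((¬(t ∨ r) → t) → t) ∧ (r ∨ t)) = T → T = T

T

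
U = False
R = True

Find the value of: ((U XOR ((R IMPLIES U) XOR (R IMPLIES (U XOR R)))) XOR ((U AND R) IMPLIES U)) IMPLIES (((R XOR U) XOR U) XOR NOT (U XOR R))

R IMPLIES U = True IMPLIES False = False
U XOR R = False XOR True = True
R IMPLIES (U XOR R) = True IMPLIES True = True
(R IMPLIES U) XOR (R IMPLIES (U XOR R)) = False XOR True = True
U XOR ((R IMPLIES U) XOR (R IMPLIES (U XOR R))) = False XOR True = True
U AND R = False AND True = False
(U AND R) IMPLIES U = False IMPLIES False = True
(U XOR ((R IMPLIES U) XOR (R IMPLIES (U XOR R)))) XOR ((U AND R) IMPLIES U) = True XOR True = False
R XOR U = True XOR False = True
(R XOR U) XOR U = True XOR False = True
U XOR R = False XOR True = True
NOT (U XOR R) = NOT True = False
((R XOR U) XOR U) XOR NOT (U XOR R) = True XOR False = True
((U XOR ((R IMPLIES U) XOR (R IMPLIES (U XOR R)))) XOR ((U AND R) IMPLIES U)) IMPLIES (((R XOR U) XOR U) XOR NOT (U XOR R)) = False IMPLIES True = True

True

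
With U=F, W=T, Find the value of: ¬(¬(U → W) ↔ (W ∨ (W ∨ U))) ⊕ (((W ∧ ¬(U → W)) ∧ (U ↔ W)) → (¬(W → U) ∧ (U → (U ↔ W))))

U → W = F → T = T
¬(U → W) = ¬T = F
W ∨ U = T ∨ F = T
W ∨ (W ∨ U) = T ∨ T = T
¬(U → W) ↔ (W ∨ (W ∨ U)) = F ↔ T = F
¬(¬(U → W) ↔ (W ∨ (W ∨ U))) = ¬F = T
U → W = F → T = T
¬(U → W) = ¬T = F
W ∧ ¬(U → W) = T ∧ F = F
U ↔ W = F ↔ T = F
(W ∧ ¬(U → W)) ∧ (U ↔ W) = F ∧ F = F
W → U = T → F = F
¬(W → U) = ¬F = T
U ↔ W = F ↔ T = F
U → (U ↔ W) = F → F = T
¬(W → U) ∧ (U → (U ↔ W)) = T ∧ T = T
((W ∧ ¬(U → W)) ∧ (U ↔ W)) → (¬(W → U) ∧ (U → (U ↔ W))) = F → T = T
¬(¬(U → W) ↔ (W ∨ (W ∨ U))) ⊕ (((W ∧ ¬(U → W)) ∧ (U ↔ W)) → (¬(W → U) ∧ (U → (U ↔ W)))) = T ⊕ T = F

F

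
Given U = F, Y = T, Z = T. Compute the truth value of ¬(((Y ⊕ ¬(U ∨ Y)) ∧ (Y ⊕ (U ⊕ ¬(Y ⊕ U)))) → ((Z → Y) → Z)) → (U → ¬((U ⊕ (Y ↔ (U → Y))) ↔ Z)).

Substituting U=F, Y=T, Z=T:
U ∨ Y = F ∨ T = T
¬(U ∨ Y) = ¬T = F
Y ⊕ ¬(U ∨ Y) = T ⊕ F = T
Y ⊕ U = T ⊕ F = T
¬(Y ⊕ U) = ¬T = F
U ⊕ ¬(Y ⊕ U) = F ⊕ F = F
Y ⊕ (U ⊕ ¬(Y ⊕ U)) = T ⊕ F = T
(Y ⊕ ¬(U ∨ Y)) ∧ (Y ⊕ (U ⊕ ¬(Y ⊕ U))) = T ∧ T = T
Z → Y = T → T = T
(Z → Y) → Z = T → T = T
((Y ⊕ ¬(U ∨ Y)) ∧ (Y ⊕ (U ⊕ ¬(Y ⊕ U)))) → ((Z → Y) → Z) = T → T = T
¬(((Y ⊕ ¬(U ∨ Y)) ∧ (Y ⊕ (U ⊕ ¬(Y ⊕ U)))) → ((Z → Y) → Z)) = ¬T = F
U → Y = F → T = T
Y ↔ (U → Y) = T ↔ T = T
U ⊕ (Y ↔ (U → Y)) = F ⊕ T = T
(U ⊕ (Y ↔ (U → Y))) ↔ Z = T ↔ T = T
¬((U ⊕ (Y ↔ (U → Y))) ↔ Z) = ¬T = F
U → ¬((U ⊕ (Y ↔ (U → Y))) ↔ Z) = F → F = T
¬(((Y ⊕ ¬(U ∨ Y)) ∧ (Y ⊕ (U ⊕ ¬(Y ⊕ U)))) → ((Z → Y) → Z)) → (U → ¬((U ⊕ (Y ↔ (U → Y))) ↔ Z)) = F → T = T

T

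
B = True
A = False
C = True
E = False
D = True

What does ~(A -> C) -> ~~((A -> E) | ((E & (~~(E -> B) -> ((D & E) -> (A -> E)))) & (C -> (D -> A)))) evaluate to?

True

Substituting B=True, A=False, C=True, E=False, D=True:
A -> C = False -> True = True
~(A -> C) = ~True = False
A -> E = False -> False = True
E -> B = False -> True = True
~(E -> B) = ~True = False
~~(E -> B) = ~False = True
D & E = True & False = False
A -> E = False -> False = True
(D & E) -> (A -> E) = False -> True = True
~~(E -> B) -> ((D & E) -> (A -> E)) = True -> True = True
E & (~~(E -> B) -> ((D & E) -> (A -> E))) = False & True = False
D -> A = True -> False = False
C -> (D -> A) = True -> False = False
(E & (~~(E -> B) -> ((D & E) -> (A -> E)))) & (C -> (D -> A)) = False & False = False
(A -> E) | ((E & (~~(E -> B) -> ((D & E) -> (A -> E)))) & (C -> (D -> A))) = True | False = True
~((A -> E) | ((E & (~~(E -> B) -> ((D & E) -> (A -> E)))) & (C -> (D -> A)))) = ~True = False
~~((A -> E) | ((E & (~~(E -> B) -> ((D & E) -> (A -> E)))) & (C -> (D -> A)))) = ~False = True
~(A -> C) -> ~~((A -> E) | ((E & (~~(E -> B) -> ((D & E) -> (A -> E)))) & (C -> (D -> A)))) = False -> True = True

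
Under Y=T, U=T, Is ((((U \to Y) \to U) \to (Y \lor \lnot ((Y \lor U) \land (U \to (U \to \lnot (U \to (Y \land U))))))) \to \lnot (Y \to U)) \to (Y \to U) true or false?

T

U \to Y = T \to T = T
(U \to Y) \to U = T \to T = T
Y \lor U = T \lor T = T
Y \land U = T \land T = T
U \to (Y \land U) = T \to T = T
\lnot (U \to (Y \land U)) = \lnot T = F
U \to \lnot (U \to (Y \land U)) = T \to F = F
U \to (U \to \lnot (U \to (Y \land U))) = T \to F = F
(Y \lor U) \land (U \to (U \to \lnot (U \to (Y \land U)))) = T \land F = F
\lnot ((Y \lor U) \land (U \to (U \to \lnot (U \to (Y \land U))))) = \lnot F = T
Y \lor \lnot ((Y \lor U) \land (U \to (U \to \lnot (U \to (Y \land U))))) = T \lor T = T
((U \to Y) \to U) \to (Y \lor \lnot ((Y \lor U) \land (U \to (U \to \lnot (U \to (Y \land U)))))) = T \to T = T
Y \to U = T \to T = T
\lnot (Y \to U) = \lnot T = F
(((U \to Y) \to U) \to (Y \lor \lnot ((Y \lor U) \land (U \to (U \to \lnot (U \to (Y \land U))))))) \to \lnot (Y \to U) = T \to F = F
Y \to U = T \to T = T
((((U \to Y) \to U) \to (Y \lor \lnot ((Y \lor U) \land (U \to (U \to \lnot (U \to (Y \land U))))))) \to \lnot (Y \to U)) \to (Y \to U) = F \to T = T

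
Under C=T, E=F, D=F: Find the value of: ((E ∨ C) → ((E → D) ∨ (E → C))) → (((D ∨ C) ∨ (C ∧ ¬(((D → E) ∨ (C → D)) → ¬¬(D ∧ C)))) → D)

E ∨ C = F ∨ T = T
E → D = F → F = T
E → C = F → T = T
(E → D) ∨ (E → C) = T ∨ T = T
(E ∨ C) → ((E → D) ∨ (E → C)) = T → T = T
D ∨ C = F ∨ T = T
D → E = F → F = T
C → D = T → F = F
(D → E) ∨ (C → D) = T ∨ F = T
D ∧ C = F ∧ T = F
¬(D ∧ C) = ¬F = T
¬¬(D ∧ C) = ¬T = F
((D → E) ∨ (C → D)) → ¬¬(D ∧ C) = T → F = F
¬(((D → E) ∨ (C → D)) → ¬¬(D ∧ C)) = ¬F = T
C ∧ ¬(((D → E) ∨ (C → D)) → ¬¬(D ∧ C)) = T ∧ T = T
(D ∨ C) ∨ (C ∧ ¬(((D → E) ∨ (C → D)) → ¬¬(D ∧ C))) = T ∨ T = T
((D ∨ C) ∨ (C ∧ ¬(((D → E) ∨ (C → D)) → ¬¬(D ∧ C)))) → D = T → F = F
((E ∨ C) → ((E → D) ∨ (E → C))) → (((D ∨ C) ∨ (C ∧ ¬(((D → E) ∨ (C → D)) → ¬¬(D ∧ C)))) → D) = T → F = F

F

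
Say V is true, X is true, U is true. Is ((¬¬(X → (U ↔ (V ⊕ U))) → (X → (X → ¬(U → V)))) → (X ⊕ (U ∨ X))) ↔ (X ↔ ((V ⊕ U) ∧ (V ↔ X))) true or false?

True

V ⊕ U = True ⊕ True = False
U ↔ (V ⊕ U) = True ↔ False = False
X → (U ↔ (V ⊕ U)) = True → False = False
¬(X → (U ↔ (V ⊕ U))) = ¬False = True
¬¬(X → (U ↔ (V ⊕ U))) = ¬True = False
U → V = True → True = True
¬(U → V) = ¬True = False
X → ¬(U → V) = True → False = False
X → (X → ¬(U → V)) = True → False = False
¬¬(X → (U ↔ (V ⊕ U))) → (X → (X → ¬(U → V))) = False → False = True
U ∨ X = True ∨ True = True
X ⊕ (U ∨ X) = True ⊕ True = False
(¬¬(X → (U ↔ (V ⊕ U))) → (X → (X → ¬(U → V)))) → (X ⊕ (U ∨ X)) = True → False = False
V ⊕ U = True ⊕ True = False
V ↔ X = True ↔ True = True
(V ⊕ U) ∧ (V ↔ X) = False ∧ True = False
X ↔ ((V ⊕ U) ∧ (V ↔ X)) = True ↔ False = False
((¬¬(X → (U ↔ (V ⊕ U))) → (X → (X → ¬(U → V)))) → (X ⊕ (U ∨ X))) ↔ (X ↔ ((V ⊕ U) ∧ (V ↔ X))) = False ↔ False = True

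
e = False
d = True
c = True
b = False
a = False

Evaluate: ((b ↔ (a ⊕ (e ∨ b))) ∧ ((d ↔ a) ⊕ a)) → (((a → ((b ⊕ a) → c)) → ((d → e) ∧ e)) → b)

True

e ∨ b = False ∨ False = False
a ⊕ (e ∨ b) = False ⊕ False = False
b ↔ (a ⊕ (e ∨ b)) = False ↔ False = True
d ↔ a = True ↔ False = False
(d ↔ a) ⊕ a = False ⊕ False = False
(b ↔ (a ⊕ (e ∨ b))) ∧ ((d ↔ a) ⊕ a) = True ∧ False = False
b ⊕ a = False ⊕ False = False
(b ⊕ a) → c = False → True = True
a → ((b ⊕ a) → c) = False → True = True
d → e = True → False = False
(d → e) ∧ e = False ∧ False = False
(a → ((b ⊕ a) → c)) → ((d → e) ∧ e) = True → False = False
((a → ((b ⊕ a) → c)) → ((d → e) ∧ e)) → b = False → False = True
((b ↔ (a ⊕ (e ∨ b))) ∧ ((d ↔ a) ⊕ a)) → (((a → ((b ⊕ a) → c)) → ((d → e) ∧ e)) → b) = False → True = True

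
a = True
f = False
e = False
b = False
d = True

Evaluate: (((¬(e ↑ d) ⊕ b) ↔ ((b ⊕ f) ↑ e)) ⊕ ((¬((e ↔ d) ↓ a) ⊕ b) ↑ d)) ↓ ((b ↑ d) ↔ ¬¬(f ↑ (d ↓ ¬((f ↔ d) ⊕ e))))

Substituting a=True, f=False, e=False, b=False, d=True:
e ↑ d = False ↑ True = True
¬(e ↑ d) = ¬True = False
¬(e ↑ d) ⊕ b = False ⊕ False = False
b ⊕ f = False ⊕ False = False
(b ⊕ f) ↑ e = False ↑ False = True
(¬(e ↑ d) ⊕ b) ↔ ((b ⊕ f) ↑ e) = False ↔ True = False
e ↔ d = False ↔ True = False
(e ↔ d) ↓ a = False ↓ True = False
¬((e ↔ d) ↓ a) = ¬False = True
¬((e ↔ d) ↓ a) ⊕ b = True ⊕ False = True
(¬((e ↔ d) ↓ a) ⊕ b) ↑ d = True ↑ True = False
((¬(e ↑ d) ⊕ b) ↔ ((b ⊕ f) ↑ e)) ⊕ ((¬((e ↔ d) ↓ a) ⊕ b) ↑ d) = False ⊕ False = False
b ↑ d = False ↑ True = True
f ↔ d = False ↔ True = False
(f ↔ d) ⊕ e = False ⊕ False = False
¬((f ↔ d) ⊕ e) = ¬False = True
d ↓ ¬((f ↔ d) ⊕ e) = True ↓ True = False
f ↑ (d ↓ ¬((f ↔ d) ⊕ e)) = False ↑ False = True
¬(f ↑ (d ↓ ¬((f ↔ d) ⊕ e))) = ¬True = False
¬¬(f ↑ (d ↓ ¬((f ↔ d) ⊕ e))) = ¬False = True
(b ↑ d) ↔ ¬¬(f ↑ (d ↓ ¬((f ↔ d) ⊕ e))) = True ↔ True = True
(((¬(e ↑ d) ⊕ b) ↔ ((b ⊕ f) ↑ e)) ⊕ ((¬((e ↔ d) ↓ a) ⊕ b) ↑ d)) ↓ ((b ↑ d) ↔ ¬¬(f ↑ (d ↓ ¬((f ↔ d) ⊕ e)))) = False ↓ True = False

False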